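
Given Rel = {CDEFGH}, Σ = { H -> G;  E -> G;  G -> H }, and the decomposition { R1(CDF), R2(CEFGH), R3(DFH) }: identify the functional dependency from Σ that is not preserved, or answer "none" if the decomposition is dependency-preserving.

H → G lies within R2.
E → G lies within R2.
G → H lies within R2.
Every dependency is enforceable on the fragments, so the decomposition is dependency-preserving.

none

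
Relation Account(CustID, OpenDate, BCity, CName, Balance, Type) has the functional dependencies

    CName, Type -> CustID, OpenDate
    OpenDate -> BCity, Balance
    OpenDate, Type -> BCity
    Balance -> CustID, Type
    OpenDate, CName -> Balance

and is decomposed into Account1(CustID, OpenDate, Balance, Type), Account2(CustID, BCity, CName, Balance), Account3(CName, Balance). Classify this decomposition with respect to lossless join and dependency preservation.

lossy and not dependency-preserving

Lossless test (chase): Rows 1 and 2 agree on Balance; apply Balance→CustID, Type and equate their CustID, Type entries. Rows 1 and 3 agree on Balance; apply Balance→CustID, Type and equate their CustID, Type entries. Rows 2 and 3 agree on CName, Type; apply CName, Type→CustID, OpenDate and equate their CustID, OpenDate entries. Rows 2 and 3 agree on OpenDate; apply OpenDate→BCity, Balance and equate their BCity, Balance entries. No row becomes fully distinguished — the join is lossy.
Dependency preservation: the restricted closure of {CName, Type} across the fragments never reaches {CustID, OpenDate}, so CName, Type → CustID, OpenDate cannot be enforced without a join — not preserved.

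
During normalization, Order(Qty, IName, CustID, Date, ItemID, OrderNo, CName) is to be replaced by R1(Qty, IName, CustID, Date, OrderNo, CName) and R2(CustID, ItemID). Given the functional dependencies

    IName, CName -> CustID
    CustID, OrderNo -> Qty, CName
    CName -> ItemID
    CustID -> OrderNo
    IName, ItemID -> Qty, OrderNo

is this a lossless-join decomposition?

Common attributes: R1 ∩ R2 = {CustID}.
Closure of {CustID}: CustID → OrderNo applies, adding OrderNo; CustID, OrderNo → Qty, CName applies, adding Qty, CName; CName → ItemID applies, adding ItemID. So (CustID)⁺ = {Qty, CustID, ItemID, OrderNo, CName}.
This closure contains every attribute of R2, so R1 ∩ R2 → R2. The join is lossless.

Yes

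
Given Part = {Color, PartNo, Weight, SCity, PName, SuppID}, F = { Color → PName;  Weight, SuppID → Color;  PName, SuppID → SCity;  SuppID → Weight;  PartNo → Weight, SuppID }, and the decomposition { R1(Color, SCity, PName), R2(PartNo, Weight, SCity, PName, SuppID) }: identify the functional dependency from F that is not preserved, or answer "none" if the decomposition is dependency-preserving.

Weight, SuppID → Color

Check Weight, SuppID → Color: no single fragment contains all of {Color, Weight, SuppID}, and the restricted closure of {Weight, SuppID} across the fragments never reaches {Color}.
Color → PName is preserved.
PName, SuppID → SCity is preserved.
SuppID → Weight is preserved.
PartNo → Weight, SuppID is preserved.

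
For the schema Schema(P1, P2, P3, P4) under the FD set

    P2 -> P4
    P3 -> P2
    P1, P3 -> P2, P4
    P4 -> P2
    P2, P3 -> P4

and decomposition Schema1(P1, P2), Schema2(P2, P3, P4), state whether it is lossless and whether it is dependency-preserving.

lossy but dependency-preserving

Lossless test: (P2)⁺ = {P2, P4}, which is a superkey of neither fragment — lossy.
Dependency preservation: P1, P3 → P2, P4 is not contained in any single fragment, but the restricted closure of its left-hand side across the fragments still reaches the right-hand side; the remaining FDs each lie inside some fragment. All dependencies are preserved.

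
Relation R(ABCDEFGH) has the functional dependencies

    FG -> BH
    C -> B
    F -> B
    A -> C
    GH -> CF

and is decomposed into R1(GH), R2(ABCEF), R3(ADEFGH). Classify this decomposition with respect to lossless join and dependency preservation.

Lossless test (chase): Rows 2 and 3 agree on F; apply F→B and equate their B entries. Rows 2 and 3 agree on A; apply A→C and equate their C entries. Rows 1 and 3 agree on GH; apply GH→CF and equate their CF entries. Rows 1 and 3 agree on FG; apply FG→BH and equate their BH entries. Row 3 is now all distinguished symbols — the join is lossless.
Dependency preservation: the restricted closure of {GH} across the fragments never reaches {CF}, so GH → CF cannot be enforced without a join — not preserved.

lossless but not dependency-preserving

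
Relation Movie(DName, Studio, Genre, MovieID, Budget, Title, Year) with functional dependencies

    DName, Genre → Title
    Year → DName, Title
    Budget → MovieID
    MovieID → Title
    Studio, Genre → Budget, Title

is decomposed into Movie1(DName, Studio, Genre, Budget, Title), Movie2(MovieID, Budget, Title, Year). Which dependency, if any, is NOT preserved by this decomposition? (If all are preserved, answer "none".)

Check Year → DName, Title: no single fragment contains all of {DName, Title, Year}, and the restricted closure of {Year} across the fragments never reaches {DName, Title}.
DName, Genre → Title is preserved.
Budget → MovieID is preserved.
MovieID → Title is preserved.
Studio, Genre → Budget, Title is preserved.

Year → DName, Title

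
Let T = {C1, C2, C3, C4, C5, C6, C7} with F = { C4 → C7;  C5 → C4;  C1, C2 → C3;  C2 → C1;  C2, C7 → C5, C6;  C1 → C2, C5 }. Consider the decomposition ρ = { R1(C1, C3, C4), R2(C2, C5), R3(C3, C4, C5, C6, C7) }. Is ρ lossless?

Chase test. Columns are C1, C2, C3, C4, C5, C6, C7; row i has aⱼ where attribute j ∈ Ri, else bᵢⱼ.
Initial tableau (one row per fragment):
  row 1: a1 b12 a3 a4 b15 b16 b17
  row 2: b21 a2 b23 b24 a5 b26 b27
  row 3: b31 b32 a3 a4 a5 a6 a7
Rows 1 and 3 agree on C4; apply C4→C7 and equate their C7 entries.
Rows 2 and 3 agree on C5; apply C5→C4 and equate their C4 entries.
Rows 1 and 2 agree on C4; apply C4→C7 and equate their C7 entries.
No row becomes fully distinguished — the join is lossy.

No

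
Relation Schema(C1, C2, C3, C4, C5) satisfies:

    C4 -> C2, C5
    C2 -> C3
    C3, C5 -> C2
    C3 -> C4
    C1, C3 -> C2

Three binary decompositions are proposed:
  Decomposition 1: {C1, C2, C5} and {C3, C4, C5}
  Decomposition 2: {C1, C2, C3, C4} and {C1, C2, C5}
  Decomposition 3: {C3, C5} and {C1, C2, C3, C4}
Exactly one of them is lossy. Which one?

Decomposition 1

Decomposition 1: common = {C5}, closure = {C5} → lossy.
Decomposition 2: common = {C1, C2}, closure = {C1, C2, C3, C4, C5} → lossless.
Decomposition 3: common = {C3}, closure = {C2, C3, C4, C5} → lossless.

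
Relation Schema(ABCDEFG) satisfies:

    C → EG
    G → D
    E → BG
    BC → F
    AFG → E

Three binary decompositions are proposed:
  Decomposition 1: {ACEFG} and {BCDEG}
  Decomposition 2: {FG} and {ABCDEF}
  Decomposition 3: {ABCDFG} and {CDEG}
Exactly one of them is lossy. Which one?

Decomposition 2

Decomposition 1: common = {CEG}, closure = {BCDEFG} → lossless.
Decomposition 2: common = {F}, closure = {F} → lossy.
Decomposition 3: common = {CDG}, closure = {BCDEFG} → lossless.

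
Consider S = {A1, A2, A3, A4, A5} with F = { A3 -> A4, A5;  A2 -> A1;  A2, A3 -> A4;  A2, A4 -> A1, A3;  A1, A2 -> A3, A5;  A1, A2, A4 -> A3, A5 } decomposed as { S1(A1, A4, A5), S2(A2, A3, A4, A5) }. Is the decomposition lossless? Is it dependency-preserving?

lossy and not dependency-preserving

Lossless test: (A4, A5)⁺ = {A4, A5}, which is a superkey of neither fragment — lossy.
Dependency preservation: the restricted closure of {A2} across the fragments never reaches {A1}, so A2 → A1 cannot be enforced without a join — not preserved.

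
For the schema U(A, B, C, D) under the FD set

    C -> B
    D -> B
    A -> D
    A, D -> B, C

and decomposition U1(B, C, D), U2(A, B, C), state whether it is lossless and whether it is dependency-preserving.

lossy and not dependency-preserving

Lossless test: (B, C)⁺ = {B, C}, which is a superkey of neither fragment — lossy.
Dependency preservation: the restricted closure of {A} across the fragments never reaches {D}, so A → D cannot be enforced without a join — not preserved.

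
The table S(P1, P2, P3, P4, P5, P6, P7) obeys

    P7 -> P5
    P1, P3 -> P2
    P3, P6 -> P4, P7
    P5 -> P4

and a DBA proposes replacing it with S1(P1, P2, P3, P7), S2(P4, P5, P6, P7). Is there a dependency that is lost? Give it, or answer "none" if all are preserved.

Check P3, P6 → P4, P7: no single fragment contains all of {P3, P4, P6, P7}, and the restricted closure of {P3, P6} across the fragments never reaches {P4, P7}.
P7 → P5 is preserved.
P1, P3 → P2 is preserved.
P5 → P4 is preserved.

P3, P6 -> P4, P7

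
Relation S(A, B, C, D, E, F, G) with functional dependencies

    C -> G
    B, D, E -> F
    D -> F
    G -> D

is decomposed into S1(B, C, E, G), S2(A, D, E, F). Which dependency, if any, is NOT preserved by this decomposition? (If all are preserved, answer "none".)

Check G → D: no single fragment contains all of {D, G}, and the restricted closure of {G} across the fragments never reaches {D}.
C → G is preserved.
B, D, E → F is preserved.
D → F is preserved.

G -> D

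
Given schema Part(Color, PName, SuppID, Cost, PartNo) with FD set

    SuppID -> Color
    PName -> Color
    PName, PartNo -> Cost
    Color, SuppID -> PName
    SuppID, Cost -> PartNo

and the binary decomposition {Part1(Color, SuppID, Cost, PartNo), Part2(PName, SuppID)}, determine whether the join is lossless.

Yes

Common attributes: Part1 ∩ Part2 = {SuppID}.
Closure of {SuppID}: SuppID → Color applies, adding Color; Color, SuppID → PName applies, adding PName. So (SuppID)⁺ = {Color, PName, SuppID}.
This closure contains every attribute of Part2, so Part1 ∩ Part2 → Part2. The join is lossless.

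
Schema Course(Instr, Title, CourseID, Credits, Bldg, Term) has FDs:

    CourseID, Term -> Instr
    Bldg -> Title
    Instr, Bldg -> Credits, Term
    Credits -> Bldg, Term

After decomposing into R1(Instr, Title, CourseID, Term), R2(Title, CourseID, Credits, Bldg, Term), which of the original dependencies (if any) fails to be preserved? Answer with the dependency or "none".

Check Instr, Bldg → Credits, Term: no single fragment contains all of {Instr, Credits, Bldg, Term}, and the restricted closure of {Instr, Bldg} across the fragments never reaches {Credits, Term}.
CourseID, Term → Instr is preserved.
Bldg → Title is preserved.
Credits → Bldg, Term is preserved.

Instr, Bldg -> Credits, Term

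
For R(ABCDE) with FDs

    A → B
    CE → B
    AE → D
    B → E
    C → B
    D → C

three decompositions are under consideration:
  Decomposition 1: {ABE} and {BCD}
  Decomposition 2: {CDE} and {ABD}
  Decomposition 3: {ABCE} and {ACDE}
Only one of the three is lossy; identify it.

Decomposition 1: common = {B}, closure = {BE} → lossy.
Decomposition 2: common = {D}, closure = {BCDE} → lossless.
Decomposition 3: common = {ACE}, closure = {ABCDE} → lossless.

Decomposition 1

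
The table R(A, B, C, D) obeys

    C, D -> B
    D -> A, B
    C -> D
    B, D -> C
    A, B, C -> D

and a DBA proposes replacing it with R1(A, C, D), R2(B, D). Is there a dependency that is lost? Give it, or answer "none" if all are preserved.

none

C, D → B: restricted closure across fragments reaches B.
D → A, B: restricted closure across fragments reaches A, B.
C → D lies within R1.
B, D → C: restricted closure across fragments reaches C.
A, B, C → D: restricted closure across fragments reaches D.
Every dependency is enforceable on the fragments, so the decomposition is dependency-preserving.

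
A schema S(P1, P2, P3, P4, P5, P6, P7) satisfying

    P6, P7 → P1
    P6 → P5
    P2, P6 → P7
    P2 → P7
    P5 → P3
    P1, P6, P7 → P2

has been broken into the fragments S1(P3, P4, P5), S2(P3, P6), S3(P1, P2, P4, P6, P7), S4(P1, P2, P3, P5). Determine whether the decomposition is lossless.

Chase test. Columns are P1, P2, P3, P4, P5, P6, P7; row i has aⱼ where attribute j ∈ Si, else bᵢⱼ.
Initial tableau (one row per fragment):
  row 1: b11 b12 a3 a4 a5 b16 b17
  row 2: b21 b22 a3 b24 b25 a6 b27
  row 3: a1 a2 b33 a4 b35 a6 a7
  row 4: a1 a2 a3 b44 a5 b46 b47
Rows 2 and 3 agree on P6; apply P6→P5 and equate their P5 entries.
Rows 3 and 4 agree on P2; apply P2→P7 and equate their P7 entries.
Rows 2 and 3 agree on P5; apply P5→P3 and equate their P3 entries.
No row becomes fully distinguished — the join is lossy.

No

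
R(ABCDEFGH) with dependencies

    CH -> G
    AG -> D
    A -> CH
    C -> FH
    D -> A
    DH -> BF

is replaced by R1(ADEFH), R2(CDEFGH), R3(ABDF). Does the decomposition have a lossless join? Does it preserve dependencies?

lossless and dependency-preserving

Lossless test (chase): Rows 1 and 3 agree on A; apply A→CH and equate their CH entries. Rows 1 and 2 agree on D; apply D→A and equate their A entries. Rows 1 and 2 agree on DH; apply DH→BF and equate their BF entries. Rows 1 and 3 agree on DH; apply DH→BF and equate their BF entries. Rows 1 and 3 agree on CH; apply CH→G and equate their G entries. Rows 1 and 2 agree on A; apply A→CH and equate their CH entries. Rows 1 and 2 agree on CH; apply CH→G and equate their G entries. Row 1 is now all distinguished symbols — the join is lossless.
Dependency preservation: AG → D; A → CH; DH → BF are not contained in any single fragment, but the restricted closure of each left-hand side across the fragments still reaches the right-hand side; the remaining FDs each lie inside some fragment. All dependencies are preserved.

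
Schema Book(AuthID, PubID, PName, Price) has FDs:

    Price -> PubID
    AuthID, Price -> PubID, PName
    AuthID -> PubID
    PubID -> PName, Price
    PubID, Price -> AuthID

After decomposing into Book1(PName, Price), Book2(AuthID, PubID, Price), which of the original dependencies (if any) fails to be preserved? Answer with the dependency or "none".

none

Price → PubID lies within Book2.
AuthID, Price → PubID, PName: restricted closure across fragments reaches PubID, PName.
AuthID → PubID lies within Book2.
PubID → PName, Price: restricted closure across fragments reaches PName, Price.
PubID, Price → AuthID lies within Book2.
Every dependency is enforceable on the fragments, so the decomposition is dependency-preserving.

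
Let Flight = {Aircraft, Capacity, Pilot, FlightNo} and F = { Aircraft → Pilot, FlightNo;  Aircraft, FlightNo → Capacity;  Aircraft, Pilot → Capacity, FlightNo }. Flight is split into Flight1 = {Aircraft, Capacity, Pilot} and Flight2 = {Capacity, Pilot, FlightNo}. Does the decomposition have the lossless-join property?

No

Common attributes: Flight1 ∩ Flight2 = {Capacity, Pilot}.
No dependency enlarges {Capacity, Pilot}, so (Capacity, Pilot)⁺ = {Capacity, Pilot}.
The closure contains neither all of Flight1 = {Aircraft, Capacity, Pilot} nor all of Flight2 = {Capacity, Pilot, FlightNo}, so the common attributes are not a superkey of either fragment. The join is lossy.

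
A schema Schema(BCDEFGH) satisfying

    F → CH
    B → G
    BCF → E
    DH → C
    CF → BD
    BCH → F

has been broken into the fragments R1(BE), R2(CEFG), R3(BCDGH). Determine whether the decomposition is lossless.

No

Chase test. Columns are BCDEFGH; row i has aⱼ where attribute j ∈ Ri, else bᵢⱼ.
Initial tableau (one row per fragment):
  row 1: a1 b12 b13 a4 b15 b16 b17
  row 2: b21 a2 b23 a4 a5 a6 b27
  row 3: a1 a2 a3 b34 b35 a6 a7
Rows 1 and 3 agree on B; apply B→G and equate their G entries.
No row becomes fully distinguished — the join is lossy.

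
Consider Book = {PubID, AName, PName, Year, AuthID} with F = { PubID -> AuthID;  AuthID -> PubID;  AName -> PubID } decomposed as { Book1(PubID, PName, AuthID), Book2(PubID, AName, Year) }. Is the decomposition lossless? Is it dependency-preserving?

Lossless test: (PubID)⁺ = {PubID, AuthID}, which is a superkey of neither fragment — lossy.
Dependency preservation: every FD's attributes lie within a single fragment, so each can be enforced locally — preserved.

lossy but dependency-preserving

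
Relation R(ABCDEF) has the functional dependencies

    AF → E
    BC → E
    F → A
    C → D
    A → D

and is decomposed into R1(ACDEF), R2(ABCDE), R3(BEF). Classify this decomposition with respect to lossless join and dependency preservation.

Lossless test (chase): Rows 1 and 3 agree on F; apply F→A and equate their A entries. Rows 1 and 3 agree on A; apply A→D and equate their D entries. No row becomes fully distinguished — the join is lossy.
Dependency preservation: every FD's attributes lie within a single fragment, so each can be enforced locally — preserved.

lossy but dependency-preserving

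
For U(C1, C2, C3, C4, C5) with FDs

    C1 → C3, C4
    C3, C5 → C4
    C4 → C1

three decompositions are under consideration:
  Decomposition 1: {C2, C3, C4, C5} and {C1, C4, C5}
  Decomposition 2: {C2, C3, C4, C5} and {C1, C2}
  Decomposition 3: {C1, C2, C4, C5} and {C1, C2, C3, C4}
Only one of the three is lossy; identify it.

Decomposition 1: common = {C4, C5}, closure = {C1, C3, C4, C5} → lossless.
Decomposition 2: common = {C2}, closure = {C2} → lossy.
Decomposition 3: common = {C1, C2, C4}, closure = {C1, C2, C3, C4} → lossless.

Decomposition 2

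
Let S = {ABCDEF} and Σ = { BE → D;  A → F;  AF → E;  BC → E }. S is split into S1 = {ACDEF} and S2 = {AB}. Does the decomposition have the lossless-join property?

No

Common attributes: S1 ∩ S2 = {A}.
Closure of {A}: A → F applies, adding F; AF → E applies, adding E. So (A)⁺ = {AEF}.
The closure contains neither all of S1 = {ACDEF} nor all of S2 = {AB}, so the common attributes are not a superkey of either fragment. The join is lossy.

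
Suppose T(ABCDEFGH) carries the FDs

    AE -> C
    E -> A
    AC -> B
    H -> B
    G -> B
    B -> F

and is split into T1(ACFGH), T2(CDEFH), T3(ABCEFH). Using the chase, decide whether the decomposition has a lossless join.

No

Chase test. Columns are ABCDEFGH; row i has aⱼ where attribute j ∈ Ti, else bᵢⱼ.
Initial tableau (one row per fragment):
  row 1: a1 b12 a3 b14 b15 a6 a7 a8
  row 2: b21 b22 a3 a4 a5 a6 b27 a8
  row 3: a1 a2 a3 b34 a5 a6 b37 a8
Rows 2 and 3 agree on E; apply E→A and equate their A entries.
Rows 1 and 2 agree on AC; apply AC→B and equate their B entries.
Rows 1 and 3 agree on AC; apply AC→B and equate their B entries.
No row becomes fully distinguished — the join is lossy.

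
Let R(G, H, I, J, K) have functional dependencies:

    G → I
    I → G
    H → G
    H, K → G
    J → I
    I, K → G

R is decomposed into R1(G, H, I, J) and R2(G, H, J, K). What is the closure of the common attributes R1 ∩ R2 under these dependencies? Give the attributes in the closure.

G, H, I, J

R1 ∩ R2 = {G, H, J}.
G → I applies, adding I
Closure: {G, H, I, J}.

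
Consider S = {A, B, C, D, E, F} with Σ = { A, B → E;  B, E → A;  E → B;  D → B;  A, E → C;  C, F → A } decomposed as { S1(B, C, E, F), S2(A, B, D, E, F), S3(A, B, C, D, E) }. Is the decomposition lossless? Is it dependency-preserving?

Lossless test (chase): Rows 1 and 2 agree on B, E; apply B, E→A and equate their A entries. Rows 1 and 2 agree on A, E; apply A, E→C and equate their C entries. Row 2 is now all distinguished symbols — the join is lossless.
Dependency preservation: the restricted closure of {C, F} across the fragments never reaches {A}, so C, F → A cannot be enforced without a join — not preserved.

lossless but not dependency-preserving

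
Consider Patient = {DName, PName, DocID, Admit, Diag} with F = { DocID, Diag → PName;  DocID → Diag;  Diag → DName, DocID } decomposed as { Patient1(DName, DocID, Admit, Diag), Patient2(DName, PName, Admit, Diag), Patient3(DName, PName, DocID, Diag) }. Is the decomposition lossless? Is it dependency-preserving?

lossless and dependency-preserving

Lossless test (chase): Rows 1 and 3 agree on DocID, Diag; apply DocID, Diag→PName and equate their PName entries. Rows 1 and 2 agree on Diag; apply Diag→DName, DocID and equate their DName, DocID entries. Row 1 is now all distinguished symbols — the join is lossless.
Dependency preservation: every FD's attributes lie within a single fragment, so each can be enforced locally — preserved.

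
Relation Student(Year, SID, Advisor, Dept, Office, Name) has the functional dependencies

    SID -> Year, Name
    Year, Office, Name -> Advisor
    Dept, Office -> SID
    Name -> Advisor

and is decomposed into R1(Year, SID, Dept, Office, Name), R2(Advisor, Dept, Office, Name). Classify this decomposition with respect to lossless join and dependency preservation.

lossless and dependency-preserving

Lossless test: (Dept, Office, Name)⁺ = {Year, SID, Advisor, Dept, Office, Name}, which contains all of one fragment — lossless.
Dependency preservation: Year, Office, Name → Advisor is not contained in any single fragment, but the restricted closure of its left-hand side across the fragments still reaches the right-hand side; the remaining FDs each lie inside some fragment. All dependencies are preserved.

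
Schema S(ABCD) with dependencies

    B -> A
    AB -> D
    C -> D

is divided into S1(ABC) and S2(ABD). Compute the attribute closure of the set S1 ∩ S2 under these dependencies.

ABD

S1 ∩ S2 = {AB}.
AB → D applies, adding D
Closure: {ABD}.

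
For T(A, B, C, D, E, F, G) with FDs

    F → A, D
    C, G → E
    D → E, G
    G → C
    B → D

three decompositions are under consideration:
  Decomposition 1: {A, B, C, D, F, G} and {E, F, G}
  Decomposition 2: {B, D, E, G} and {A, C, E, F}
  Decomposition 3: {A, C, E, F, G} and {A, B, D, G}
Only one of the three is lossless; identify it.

Decomposition 1: common = {F, G}, closure = {A, C, D, E, F, G} → lossless.
Decomposition 2: common = {E}, closure = {E} → lossy.
Decomposition 3: common = {A, G}, closure = {A, C, E, G} → lossy.

Decomposition 1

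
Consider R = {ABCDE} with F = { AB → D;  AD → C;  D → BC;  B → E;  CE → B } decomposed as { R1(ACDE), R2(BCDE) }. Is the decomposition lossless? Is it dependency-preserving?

lossless but not dependency-preserving

Lossless test: (CDE)⁺ = {BCDE}, which contains all of one fragment — lossless.
Dependency preservation: the restricted closure of {AB} across the fragments never reaches {D}, so AB → D cannot be enforced without a join — not preserved.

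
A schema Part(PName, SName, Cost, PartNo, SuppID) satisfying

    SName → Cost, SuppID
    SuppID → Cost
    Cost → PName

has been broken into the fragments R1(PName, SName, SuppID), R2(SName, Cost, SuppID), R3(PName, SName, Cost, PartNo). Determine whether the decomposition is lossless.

Chase test. Columns are PName, SName, Cost, PartNo, SuppID; row i has aⱼ where attribute j ∈ Ri, else bᵢⱼ.
Initial tableau (one row per fragment):
  row 1: a1 a2 b13 b14 a5
  row 2: b21 a2 a3 b24 a5
  row 3: a1 a2 a3 a4 b35
Rows 1 and 2 agree on SName; apply SName→Cost, SuppID and equate their Cost, SuppID entries.
Rows 1 and 3 agree on SName; apply SName→Cost, SuppID and equate their Cost, SuppID entries.
Rows 1 and 2 agree on Cost; apply Cost→PName and equate their PName entries.
Row 3 is now all distinguished symbols — the join is lossless.

Yes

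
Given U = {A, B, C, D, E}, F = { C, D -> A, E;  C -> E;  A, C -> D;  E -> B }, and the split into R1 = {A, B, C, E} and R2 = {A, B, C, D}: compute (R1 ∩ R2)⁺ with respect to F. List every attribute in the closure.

R1 ∩ R2 = {A, B, C}.
C → E applies, adding E
A, C → D applies, adding D
Closure: {A, B, C, D, E}.

A, B, C, D, E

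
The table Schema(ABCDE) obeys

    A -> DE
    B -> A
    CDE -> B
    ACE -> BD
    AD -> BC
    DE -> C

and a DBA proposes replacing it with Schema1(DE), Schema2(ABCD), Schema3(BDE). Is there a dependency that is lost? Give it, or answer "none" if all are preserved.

none

A → DE: restricted closure across fragments reaches DE.
B → A lies within Schema2.
CDE → B: restricted closure across fragments reaches B.
ACE → BD: restricted closure across fragments reaches BD.
AD → BC lies within Schema2.
DE → C: restricted closure across fragments reaches C.
Every dependency is enforceable on the fragments, so the decomposition is dependency-preserving.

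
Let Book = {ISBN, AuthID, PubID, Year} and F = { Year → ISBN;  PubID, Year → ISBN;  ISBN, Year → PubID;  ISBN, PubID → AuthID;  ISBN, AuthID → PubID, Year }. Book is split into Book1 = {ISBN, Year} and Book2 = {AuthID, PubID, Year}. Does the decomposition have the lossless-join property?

Common attributes: Book1 ∩ Book2 = {Year}.
Closure of {Year}: Year → ISBN applies, adding ISBN; ISBN, Year → PubID applies, adding PubID; ISBN, PubID → AuthID applies, adding AuthID. So (Year)⁺ = {ISBN, AuthID, PubID, Year}.
This closure contains every attribute of Book1, so Book1 ∩ Book2 → Book1. The join is lossless.

Yes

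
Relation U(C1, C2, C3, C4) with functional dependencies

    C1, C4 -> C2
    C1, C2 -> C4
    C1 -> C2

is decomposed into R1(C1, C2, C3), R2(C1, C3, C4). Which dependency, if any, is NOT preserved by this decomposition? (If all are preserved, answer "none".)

C1, C4 → C2: restricted closure across fragments reaches C2.
C1, C2 → C4: restricted closure across fragments reaches C4.
C1 → C2 lies within R1.
Every dependency is enforceable on the fragments, so the decomposition is dependency-preserving.

none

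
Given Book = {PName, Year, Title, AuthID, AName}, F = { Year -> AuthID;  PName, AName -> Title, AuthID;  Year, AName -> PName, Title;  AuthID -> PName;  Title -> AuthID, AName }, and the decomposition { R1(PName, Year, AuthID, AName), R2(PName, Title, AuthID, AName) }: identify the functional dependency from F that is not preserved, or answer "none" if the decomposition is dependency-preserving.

none

Year → AuthID lies within R1.
PName, AName → Title, AuthID lies within R2.
Year, AName → PName, Title: restricted closure across fragments reaches PName, Title.
AuthID → PName lies within R1.
Title → AuthID, AName lies within R2.
Every dependency is enforceable on the fragments, so the decomposition is dependency-preserving.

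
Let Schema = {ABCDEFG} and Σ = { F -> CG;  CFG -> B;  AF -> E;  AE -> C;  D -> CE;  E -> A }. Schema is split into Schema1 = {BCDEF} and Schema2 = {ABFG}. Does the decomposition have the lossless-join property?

Common attributes: Schema1 ∩ Schema2 = {BF}.
Closure of {BF}: F → CG applies, adding CG. So (BF)⁺ = {BCFG}.
The closure contains neither all of Schema1 = {BCDEF} nor all of Schema2 = {ABFG}, so the common attributes are not a superkey of either fragment. The join is lossy.

No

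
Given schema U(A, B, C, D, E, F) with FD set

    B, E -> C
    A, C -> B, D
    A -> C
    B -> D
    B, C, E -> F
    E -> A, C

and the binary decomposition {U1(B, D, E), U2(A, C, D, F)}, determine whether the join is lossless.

Common attributes: U1 ∩ U2 = {D}.
No dependency enlarges {D}, so (D)⁺ = {D}.
The closure contains neither all of U1 = {B, D, E} nor all of U2 = {A, C, D, F}, so the common attributes are not a superkey of either fragment. The join is lossy.

No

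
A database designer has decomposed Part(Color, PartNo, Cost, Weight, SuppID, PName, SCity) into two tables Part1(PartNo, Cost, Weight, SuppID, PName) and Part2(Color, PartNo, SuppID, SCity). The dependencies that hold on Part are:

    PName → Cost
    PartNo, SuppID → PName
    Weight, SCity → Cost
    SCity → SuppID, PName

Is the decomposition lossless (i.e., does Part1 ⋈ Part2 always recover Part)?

No

Common attributes: Part1 ∩ Part2 = {PartNo, SuppID}.
Closure of {PartNo, SuppID}: PartNo, SuppID → PName applies, adding PName; PName → Cost applies, adding Cost. So (PartNo, SuppID)⁺ = {PartNo, Cost, SuppID, PName}.
The closure contains neither all of Part1 = {PartNo, Cost, Weight, SuppID, PName} nor all of Part2 = {Color, PartNo, SuppID, SCity}, so the common attributes are not a superkey of either fragment. The join is lossy.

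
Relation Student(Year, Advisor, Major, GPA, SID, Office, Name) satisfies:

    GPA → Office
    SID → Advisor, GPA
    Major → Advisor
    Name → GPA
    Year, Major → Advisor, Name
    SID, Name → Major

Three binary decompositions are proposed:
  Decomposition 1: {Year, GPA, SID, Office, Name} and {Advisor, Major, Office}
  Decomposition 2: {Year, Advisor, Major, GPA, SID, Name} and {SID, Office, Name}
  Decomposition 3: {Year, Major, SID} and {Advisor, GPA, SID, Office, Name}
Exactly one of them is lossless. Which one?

Decomposition 2

Decomposition 1: common = {Office}, closure = {Office} → lossy.
Decomposition 2: common = {SID, Name}, closure = {Advisor, Major, GPA, SID, Office, Name} → lossless.
Decomposition 3: common = {SID}, closure = {Advisor, GPA, SID, Office} → lossy.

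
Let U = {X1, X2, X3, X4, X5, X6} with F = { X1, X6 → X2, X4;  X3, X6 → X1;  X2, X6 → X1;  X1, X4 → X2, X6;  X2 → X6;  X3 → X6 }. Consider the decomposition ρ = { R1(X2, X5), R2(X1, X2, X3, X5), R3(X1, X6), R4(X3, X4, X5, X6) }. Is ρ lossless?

Chase test. Columns are X1, X2, X3, X4, X5, X6; row i has aⱼ where attribute j ∈ Ri, else bᵢⱼ.
Initial tableau (one row per fragment):
  row 1: b11 a2 b13 b14 a5 b16
  row 2: a1 a2 a3 b24 a5 b26
  row 3: a1 b32 b33 b34 b35 a6
  row 4: b41 b42 a3 a4 a5 a6
Rows 1 and 2 agree on X2; apply X2→X6 and equate their X6 entries.
Rows 2 and 4 agree on X3; apply X3→X6 and equate their X6 entries.
Rows 2 and 3 agree on X1, X6; apply X1, X6→X2, X4 and equate their X2, X4 entries.
Rows 2 and 4 agree on X3, X6; apply X3, X6→X1 and equate their X1 entries.
Rows 1 and 2 agree on X2, X6; apply X2, X6→X1 and equate their X1 entries.
Rows 1 and 2 agree on X1, X6; apply X1, X6→X2, X4 and equate their X2, X4 entries.
Rows 1 and 4 agree on X1, X6; apply X1, X6→X2, X4 and equate their X2, X4 entries.
Row 2 is now all distinguished symbols — the join is lossless.

Yes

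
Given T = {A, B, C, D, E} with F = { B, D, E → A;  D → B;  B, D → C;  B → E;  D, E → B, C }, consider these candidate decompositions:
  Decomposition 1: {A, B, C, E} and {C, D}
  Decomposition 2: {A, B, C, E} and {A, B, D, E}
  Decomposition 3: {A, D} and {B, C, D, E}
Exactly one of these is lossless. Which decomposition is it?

Decomposition 1: common = {C}, closure = {C} → lossy.
Decomposition 2: common = {A, B, E}, closure = {A, B, E} → lossy.
Decomposition 3: common = {D}, closure = {A, B, C, D, E} → lossless.

Decomposition 3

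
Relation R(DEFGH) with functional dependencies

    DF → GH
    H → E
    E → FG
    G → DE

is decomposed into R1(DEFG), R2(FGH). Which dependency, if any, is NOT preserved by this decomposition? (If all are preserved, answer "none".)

none

DF → GH: restricted closure across fragments reaches GH.
H → E: restricted closure across fragments reaches E.
E → FG lies within R1.
G → DE lies within R1.
Every dependency is enforceable on the fragments, so the decomposition is dependency-preserving.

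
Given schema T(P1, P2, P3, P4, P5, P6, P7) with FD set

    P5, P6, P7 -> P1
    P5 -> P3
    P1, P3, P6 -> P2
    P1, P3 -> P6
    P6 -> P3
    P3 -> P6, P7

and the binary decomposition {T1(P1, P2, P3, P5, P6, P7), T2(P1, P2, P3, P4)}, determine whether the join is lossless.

Common attributes: T1 ∩ T2 = {P1, P2, P3}.
Closure of {P1, P2, P3}: P1, P3 → P6 applies, adding P6; P3 → P6, P7 applies, adding P7. So (P1, P2, P3)⁺ = {P1, P2, P3, P6, P7}.
The closure contains neither all of T1 = {P1, P2, P3, P5, P6, P7} nor all of T2 = {P1, P2, P3, P4}, so the common attributes are not a superkey of either fragment. The join is lossy.

No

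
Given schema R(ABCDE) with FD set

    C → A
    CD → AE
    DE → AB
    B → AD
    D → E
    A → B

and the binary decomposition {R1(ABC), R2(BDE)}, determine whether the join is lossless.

Common attributes: R1 ∩ R2 = {B}.
Closure of {B}: B → AD applies, adding AD; D → E applies, adding E. So (B)⁺ = {ABDE}.
This closure contains every attribute of R2, so R1 ∩ R2 → R2. The join is lossless.

Yes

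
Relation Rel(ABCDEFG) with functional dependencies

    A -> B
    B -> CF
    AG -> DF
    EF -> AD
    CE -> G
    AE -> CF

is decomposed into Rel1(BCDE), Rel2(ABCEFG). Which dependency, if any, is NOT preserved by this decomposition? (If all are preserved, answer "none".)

AG -> DF

Check AG → DF: no single fragment contains all of {ADFG}, and the restricted closure of {AG} across the fragments never reaches {DF}.
A → B is preserved.
B → CF is preserved.
EF → AD is preserved.
CE → G is preserved.
AE → CF is preserved.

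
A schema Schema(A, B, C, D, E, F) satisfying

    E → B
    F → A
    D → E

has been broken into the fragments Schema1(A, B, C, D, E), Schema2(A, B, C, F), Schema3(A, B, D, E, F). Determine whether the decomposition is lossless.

No

Chase test. Columns are A, B, C, D, E, F; row i has aⱼ where attribute j ∈ Schemai, else bᵢⱼ.
Initial tableau (one row per fragment):
  row 1: a1 a2 a3 a4 a5 b16
  row 2: a1 a2 a3 b24 b25 a6
  row 3: a1 a2 b33 a4 a5 a6
No row becomes fully distinguished — the join is lossy.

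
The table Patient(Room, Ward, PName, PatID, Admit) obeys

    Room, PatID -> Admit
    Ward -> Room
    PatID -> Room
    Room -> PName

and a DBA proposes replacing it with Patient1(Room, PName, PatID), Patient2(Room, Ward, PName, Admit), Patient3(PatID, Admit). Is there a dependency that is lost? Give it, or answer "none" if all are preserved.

Room, PatID → Admit: restricted closure across fragments reaches Admit.
Ward → Room lies within Patient2.
PatID → Room lies within Patient1.
Room → PName lies within Patient1.
Every dependency is enforceable on the fragments, so the decomposition is dependency-preserving.

none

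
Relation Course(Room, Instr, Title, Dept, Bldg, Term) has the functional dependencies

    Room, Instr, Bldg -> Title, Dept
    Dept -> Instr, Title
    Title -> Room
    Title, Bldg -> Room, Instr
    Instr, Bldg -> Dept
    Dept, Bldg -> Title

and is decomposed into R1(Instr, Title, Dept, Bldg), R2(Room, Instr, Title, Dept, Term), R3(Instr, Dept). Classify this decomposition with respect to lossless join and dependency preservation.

Lossless test (chase): Rows 1 and 3 agree on Dept; apply Dept→Instr, Title and equate their Instr, Title entries. Rows 1 and 2 agree on Title; apply Title→Room and equate their Room entries. Rows 1 and 3 agree on Title; apply Title→Room and equate their Room entries. No row becomes fully distinguished — the join is lossy.
Dependency preservation: Room, Instr, Bldg → Title, Dept; Title, Bldg → Room, Instr are not contained in any single fragment, but the restricted closure of each left-hand side across the fragments still reaches the right-hand side; the remaining FDs each lie inside some fragment. All dependencies are preserved.

lossy but dependency-preserving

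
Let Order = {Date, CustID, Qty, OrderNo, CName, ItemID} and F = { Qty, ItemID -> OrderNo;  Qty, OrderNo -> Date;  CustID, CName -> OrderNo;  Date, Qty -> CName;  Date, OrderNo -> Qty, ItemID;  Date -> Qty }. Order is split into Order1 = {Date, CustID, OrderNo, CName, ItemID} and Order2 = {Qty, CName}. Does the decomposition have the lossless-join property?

Common attributes: Order1 ∩ Order2 = {CName}.
No dependency enlarges {CName}, so (CName)⁺ = {CName}.
The closure contains neither all of Order1 = {Date, CustID, OrderNo, CName, ItemID} nor all of Order2 = {Qty, CName}, so the common attributes are not a superkey of either fragment. The join is lossy.

No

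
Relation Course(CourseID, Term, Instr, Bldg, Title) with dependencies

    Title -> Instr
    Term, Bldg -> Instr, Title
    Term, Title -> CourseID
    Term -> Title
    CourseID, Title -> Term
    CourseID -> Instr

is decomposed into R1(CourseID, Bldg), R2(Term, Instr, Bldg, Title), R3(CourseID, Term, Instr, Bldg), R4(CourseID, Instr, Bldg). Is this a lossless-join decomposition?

Chase test. Columns are CourseID, Term, Instr, Bldg, Title; row i has aⱼ where attribute j ∈ Ri, else bᵢⱼ.
Initial tableau (one row per fragment):
  row 1: a1 b12 b13 a4 b15
  row 2: b21 a2 a3 a4 a5
  row 3: a1 a2 a3 a4 b35
  row 4: a1 b42 a3 a4 b45
Rows 2 and 3 agree on Term, Bldg; apply Term, Bldg→Instr, Title and equate their Instr, Title entries.
Rows 2 and 3 agree on Term, Title; apply Term, Title→CourseID and equate their CourseID entries.
Rows 1 and 2 agree on CourseID; apply CourseID→Instr and equate their Instr entries.
Row 2 is now all distinguished symbols — the join is lossless.

Yes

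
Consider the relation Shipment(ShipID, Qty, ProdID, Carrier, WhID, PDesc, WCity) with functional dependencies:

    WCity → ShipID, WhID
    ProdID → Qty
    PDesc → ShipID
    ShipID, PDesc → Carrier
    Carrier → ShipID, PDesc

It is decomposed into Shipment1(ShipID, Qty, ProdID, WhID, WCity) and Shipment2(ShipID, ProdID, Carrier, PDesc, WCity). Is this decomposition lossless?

Yes

Common attributes: Shipment1 ∩ Shipment2 = {ShipID, ProdID, WCity}.
Closure of {ShipID, ProdID, WCity}: WCity → ShipID, WhID applies, adding WhID; ProdID → Qty applies, adding Qty. So (ShipID, ProdID, WCity)⁺ = {ShipID, Qty, ProdID, WhID, WCity}.
This closure contains every attribute of Shipment1, so Shipment1 ∩ Shipment2 → Shipment1. The join is lossless.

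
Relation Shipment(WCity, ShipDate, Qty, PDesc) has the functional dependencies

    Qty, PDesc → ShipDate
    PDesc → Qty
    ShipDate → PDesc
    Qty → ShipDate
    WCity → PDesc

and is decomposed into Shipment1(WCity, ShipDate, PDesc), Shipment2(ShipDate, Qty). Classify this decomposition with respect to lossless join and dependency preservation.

Lossless test: (ShipDate)⁺ = {ShipDate, Qty, PDesc}, which contains all of one fragment — lossless.
Dependency preservation: Qty, PDesc → ShipDate; PDesc → Qty are not contained in any single fragment, but the restricted closure of each left-hand side across the fragments still reaches the right-hand side; the remaining FDs each lie inside some fragment. All dependencies are preserved.

lossless and dependency-preserving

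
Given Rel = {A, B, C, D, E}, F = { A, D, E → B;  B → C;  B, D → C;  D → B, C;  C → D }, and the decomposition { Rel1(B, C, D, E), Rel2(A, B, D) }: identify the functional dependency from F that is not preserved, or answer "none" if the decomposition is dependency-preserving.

A, D, E → B: restricted closure across fragments reaches B.
B → C lies within Rel1.
B, D → C lies within Rel1.
D → B, C lies within Rel1.
C → D lies within Rel1.
Every dependency is enforceable on the fragments, so the decomposition is dependency-preserving.

none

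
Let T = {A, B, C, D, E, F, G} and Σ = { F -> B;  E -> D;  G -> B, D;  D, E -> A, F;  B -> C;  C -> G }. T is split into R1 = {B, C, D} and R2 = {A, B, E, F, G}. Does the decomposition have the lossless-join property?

Yes

Common attributes: R1 ∩ R2 = {B}.
Closure of {B}: B → C applies, adding C; C → G applies, adding G; G → B, D applies, adding D. So (B)⁺ = {B, C, D, G}.
This closure contains every attribute of R1, so R1 ∩ R2 → R1. The join is lossless.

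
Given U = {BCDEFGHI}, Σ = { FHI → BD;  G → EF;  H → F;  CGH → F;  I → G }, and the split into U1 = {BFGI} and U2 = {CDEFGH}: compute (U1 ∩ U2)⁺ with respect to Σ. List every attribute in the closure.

EFG

U1 ∩ U2 = {FG}.
G → EF applies, adding E
Closure: {EFG}.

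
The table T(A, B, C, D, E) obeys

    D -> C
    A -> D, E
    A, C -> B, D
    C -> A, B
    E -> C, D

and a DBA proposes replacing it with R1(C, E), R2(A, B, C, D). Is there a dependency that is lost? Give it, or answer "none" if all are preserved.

D → C lies within R2.
A → D, E: restricted closure across fragments reaches D, E.
A, C → B, D lies within R2.
C → A, B lies within R2.
E → C, D: restricted closure across fragments reaches C, D.
Every dependency is enforceable on the fragments, so the decomposition is dependency-preserving.

none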